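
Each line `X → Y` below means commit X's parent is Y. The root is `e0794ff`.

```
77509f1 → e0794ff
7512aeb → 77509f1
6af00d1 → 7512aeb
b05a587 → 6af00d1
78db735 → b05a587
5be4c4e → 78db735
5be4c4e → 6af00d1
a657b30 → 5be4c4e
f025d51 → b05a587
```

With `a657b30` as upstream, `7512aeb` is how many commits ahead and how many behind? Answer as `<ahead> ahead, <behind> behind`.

0 ahead, 5 behind

Reachable from 7512aeb: {7512aeb, 77509f1, e0794ff}.
Reachable from a657b30: {5be4c4e, 6af00d1, 7512aeb, 77509f1, 78db735, a657b30, b05a587, e0794ff}.
Only in 7512aeb's history (ahead): {} — 0.
Only in a657b30's history (behind): {5be4c4e, 6af00d1, 78db735, a657b30, b05a587} — 5.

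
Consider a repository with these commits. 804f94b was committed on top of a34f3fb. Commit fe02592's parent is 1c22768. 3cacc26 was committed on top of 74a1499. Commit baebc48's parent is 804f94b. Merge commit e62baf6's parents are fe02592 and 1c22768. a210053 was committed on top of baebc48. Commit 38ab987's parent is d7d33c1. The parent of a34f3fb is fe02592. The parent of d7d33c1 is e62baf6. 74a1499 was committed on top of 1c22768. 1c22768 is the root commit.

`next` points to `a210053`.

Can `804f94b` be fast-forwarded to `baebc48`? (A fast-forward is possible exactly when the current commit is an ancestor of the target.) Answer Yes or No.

A fast-forward from 804f94b to baebc48 is possible iff 804f94b is an ancestor of baebc48.
Ancestors of baebc48: {1c22768, 804f94b, a34f3fb, baebc48, fe02592}.
804f94b is among them, so fast-forward is possible.

Yes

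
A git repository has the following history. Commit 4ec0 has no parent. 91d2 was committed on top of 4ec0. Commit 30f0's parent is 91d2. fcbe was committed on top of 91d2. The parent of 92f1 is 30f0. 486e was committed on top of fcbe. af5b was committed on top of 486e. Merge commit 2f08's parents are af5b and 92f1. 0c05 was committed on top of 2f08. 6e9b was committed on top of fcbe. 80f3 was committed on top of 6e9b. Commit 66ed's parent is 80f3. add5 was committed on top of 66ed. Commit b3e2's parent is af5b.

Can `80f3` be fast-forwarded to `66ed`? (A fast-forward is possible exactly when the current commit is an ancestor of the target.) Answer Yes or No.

Yes

A fast-forward from 80f3 to 66ed is possible iff 80f3 is an ancestor of 66ed.
Ancestors of 66ed: {4ec0, 66ed, 6e9b, 80f3, 91d2, fcbe}.
80f3 is among them, so fast-forward is possible.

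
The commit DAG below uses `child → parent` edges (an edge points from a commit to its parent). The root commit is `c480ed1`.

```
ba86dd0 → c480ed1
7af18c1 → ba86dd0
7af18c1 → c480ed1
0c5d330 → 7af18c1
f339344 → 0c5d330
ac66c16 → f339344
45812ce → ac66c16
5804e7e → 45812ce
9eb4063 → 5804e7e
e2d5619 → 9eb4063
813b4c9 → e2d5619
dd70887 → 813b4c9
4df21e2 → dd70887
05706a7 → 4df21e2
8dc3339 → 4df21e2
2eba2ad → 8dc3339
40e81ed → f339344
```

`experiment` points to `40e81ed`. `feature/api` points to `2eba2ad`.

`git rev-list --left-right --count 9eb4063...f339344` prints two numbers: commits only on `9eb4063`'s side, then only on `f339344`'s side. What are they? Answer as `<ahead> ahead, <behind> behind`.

4 ahead, 0 behind

Reachable from 9eb4063: {0c5d330, 45812ce, 5804e7e, 7af18c1, 9eb4063, ac66c16, ba86dd0, c480ed1, f339344}.
Reachable from f339344: {0c5d330, 7af18c1, ba86dd0, c480ed1, f339344}.
Only in 9eb4063's history (ahead): {45812ce, 5804e7e, 9eb4063, ac66c16} — 4.
Only in f339344's history (behind): {} — 0.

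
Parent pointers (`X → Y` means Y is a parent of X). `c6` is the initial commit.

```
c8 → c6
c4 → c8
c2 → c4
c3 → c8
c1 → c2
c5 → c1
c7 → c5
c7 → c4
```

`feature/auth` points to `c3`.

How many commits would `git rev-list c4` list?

3

Walking parent pointers from c4: reachable set = {c4, c6, c8}.
That is 3 commits.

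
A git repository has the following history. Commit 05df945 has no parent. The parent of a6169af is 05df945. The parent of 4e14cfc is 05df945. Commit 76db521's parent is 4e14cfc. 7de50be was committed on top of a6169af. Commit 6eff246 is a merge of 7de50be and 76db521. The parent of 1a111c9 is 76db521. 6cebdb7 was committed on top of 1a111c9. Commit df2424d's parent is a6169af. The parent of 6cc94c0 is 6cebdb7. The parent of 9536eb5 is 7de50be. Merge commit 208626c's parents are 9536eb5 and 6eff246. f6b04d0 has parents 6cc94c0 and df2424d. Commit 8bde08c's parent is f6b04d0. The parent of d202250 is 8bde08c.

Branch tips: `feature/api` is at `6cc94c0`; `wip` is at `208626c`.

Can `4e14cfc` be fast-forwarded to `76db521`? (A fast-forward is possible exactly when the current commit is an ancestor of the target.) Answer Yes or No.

Yes

A fast-forward from 4e14cfc to 76db521 is possible iff 4e14cfc is an ancestor of 76db521.
Ancestors of 76db521: {05df945, 4e14cfc, 76db521}.
4e14cfc is among them, so fast-forward is possible.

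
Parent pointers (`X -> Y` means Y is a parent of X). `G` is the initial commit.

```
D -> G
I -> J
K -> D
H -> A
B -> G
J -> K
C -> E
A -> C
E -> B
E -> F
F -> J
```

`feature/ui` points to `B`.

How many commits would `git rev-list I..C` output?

4

Reachable from C: {B, C, D, E, F, G, J, K}.
Reachable from I: {D, G, I, J, K}.
In C's history but not I's: {B, C, E, F} — 4 commits.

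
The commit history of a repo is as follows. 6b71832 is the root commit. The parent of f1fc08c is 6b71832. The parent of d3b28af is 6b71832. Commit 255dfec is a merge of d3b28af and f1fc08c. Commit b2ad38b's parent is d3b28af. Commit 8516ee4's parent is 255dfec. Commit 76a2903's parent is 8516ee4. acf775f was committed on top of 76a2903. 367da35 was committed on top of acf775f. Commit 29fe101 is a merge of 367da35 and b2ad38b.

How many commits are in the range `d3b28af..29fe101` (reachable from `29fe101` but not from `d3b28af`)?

8

Reachable from 29fe101: {255dfec, 29fe101, 367da35, 6b71832, 76a2903, 8516ee4, acf775f, b2ad38b, d3b28af, f1fc08c}.
Reachable from d3b28af: {6b71832, d3b28af}.
In 29fe101's history but not d3b28af's: {255dfec, 29fe101, 367da35, 76a2903, 8516ee4, acf775f, b2ad38b, f1fc08c} — 8 commits.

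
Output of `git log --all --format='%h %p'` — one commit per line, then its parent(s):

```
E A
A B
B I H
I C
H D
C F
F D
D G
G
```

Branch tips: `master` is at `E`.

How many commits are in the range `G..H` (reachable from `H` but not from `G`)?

Reachable from H: {D, G, H}.
Reachable from G: {G}.
In H's history but not G's: {D, H} — 2 commits.

2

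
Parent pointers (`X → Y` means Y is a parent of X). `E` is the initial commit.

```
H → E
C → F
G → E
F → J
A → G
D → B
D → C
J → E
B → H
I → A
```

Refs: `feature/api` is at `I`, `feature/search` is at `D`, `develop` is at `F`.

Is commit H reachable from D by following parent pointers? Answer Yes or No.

Ancestors of D (commits reachable by following parents): {B, C, D, E, F, H, J}.
H is in that set, so it is an ancestor of D.

Yes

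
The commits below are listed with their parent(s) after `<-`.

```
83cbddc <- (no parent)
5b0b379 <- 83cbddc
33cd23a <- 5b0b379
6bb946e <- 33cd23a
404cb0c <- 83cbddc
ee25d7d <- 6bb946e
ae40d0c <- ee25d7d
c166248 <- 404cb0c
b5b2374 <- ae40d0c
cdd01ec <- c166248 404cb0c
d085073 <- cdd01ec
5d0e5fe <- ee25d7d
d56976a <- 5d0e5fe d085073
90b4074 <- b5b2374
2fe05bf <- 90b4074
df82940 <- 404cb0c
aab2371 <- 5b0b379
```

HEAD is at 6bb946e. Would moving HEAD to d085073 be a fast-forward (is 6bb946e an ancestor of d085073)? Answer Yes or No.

No

A fast-forward from 6bb946e to d085073 is possible iff 6bb946e is an ancestor of d085073.
Ancestors of d085073: {404cb0c, 83cbddc, c166248, cdd01ec, d085073}.
6bb946e is not among them, so fast-forward is not possible.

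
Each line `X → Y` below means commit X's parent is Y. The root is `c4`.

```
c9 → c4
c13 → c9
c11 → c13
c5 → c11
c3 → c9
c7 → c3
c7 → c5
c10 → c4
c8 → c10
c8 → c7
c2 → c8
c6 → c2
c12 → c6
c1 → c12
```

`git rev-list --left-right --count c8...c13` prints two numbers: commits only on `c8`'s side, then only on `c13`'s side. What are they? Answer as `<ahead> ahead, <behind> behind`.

6 ahead, 0 behind

Reachable from c8: {c10, c11, c13, c3, c4, c5, c7, c8, c9}.
Reachable from c13: {c13, c4, c9}.
Only in c8's history (ahead): {c10, c11, c3, c5, c7, c8} — 6.
Only in c13's history (behind): {} — 0.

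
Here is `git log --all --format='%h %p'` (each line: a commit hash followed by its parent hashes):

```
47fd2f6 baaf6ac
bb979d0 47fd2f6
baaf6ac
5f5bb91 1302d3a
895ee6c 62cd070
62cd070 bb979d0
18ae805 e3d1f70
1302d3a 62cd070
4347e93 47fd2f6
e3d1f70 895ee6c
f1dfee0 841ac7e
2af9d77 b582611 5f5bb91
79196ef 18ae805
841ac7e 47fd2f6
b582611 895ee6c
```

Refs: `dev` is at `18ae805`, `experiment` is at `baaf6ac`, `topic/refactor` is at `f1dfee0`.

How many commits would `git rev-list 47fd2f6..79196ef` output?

6

Reachable from 79196ef: {18ae805, 47fd2f6, 62cd070, 79196ef, 895ee6c, baaf6ac, bb979d0, e3d1f70}.
Reachable from 47fd2f6: {47fd2f6, baaf6ac}.
In 79196ef's history but not 47fd2f6's: {18ae805, 62cd070, 79196ef, 895ee6c, bb979d0, e3d1f70} — 6 commits.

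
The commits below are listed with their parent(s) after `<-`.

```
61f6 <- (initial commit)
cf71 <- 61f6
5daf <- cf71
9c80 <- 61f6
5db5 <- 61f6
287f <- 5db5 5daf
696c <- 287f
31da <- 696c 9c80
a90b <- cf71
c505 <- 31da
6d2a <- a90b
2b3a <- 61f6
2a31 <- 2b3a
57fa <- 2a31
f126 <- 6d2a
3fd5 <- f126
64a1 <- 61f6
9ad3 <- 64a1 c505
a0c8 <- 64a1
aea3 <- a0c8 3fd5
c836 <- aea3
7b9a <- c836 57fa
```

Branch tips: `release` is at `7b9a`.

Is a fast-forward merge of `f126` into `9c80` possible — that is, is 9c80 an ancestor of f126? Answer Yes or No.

A fast-forward from 9c80 to f126 is possible iff 9c80 is an ancestor of f126.
Ancestors of f126: {61f6, 6d2a, a90b, cf71, f126}.
9c80 is not among them, so fast-forward is not possible.

No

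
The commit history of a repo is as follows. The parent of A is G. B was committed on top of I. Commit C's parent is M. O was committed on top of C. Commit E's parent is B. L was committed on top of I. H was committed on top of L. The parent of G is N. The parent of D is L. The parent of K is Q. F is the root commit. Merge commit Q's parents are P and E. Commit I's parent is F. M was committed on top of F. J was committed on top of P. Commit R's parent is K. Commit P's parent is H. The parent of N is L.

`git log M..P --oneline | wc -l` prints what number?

Reachable from P: {F, H, I, L, P}.
Reachable from M: {F, M}.
In P's history but not M's: {H, I, L, P} — 4 commits.

4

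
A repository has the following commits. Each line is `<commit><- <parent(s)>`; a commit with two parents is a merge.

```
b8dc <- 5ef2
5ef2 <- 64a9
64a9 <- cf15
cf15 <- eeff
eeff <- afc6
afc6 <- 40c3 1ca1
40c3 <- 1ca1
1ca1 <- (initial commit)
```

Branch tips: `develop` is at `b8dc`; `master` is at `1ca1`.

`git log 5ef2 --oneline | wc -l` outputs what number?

7

Walking parent pointers from 5ef2: reachable set = {1ca1, 40c3, 5ef2, 64a9, afc6, cf15, eeff}.
That is 7 commits.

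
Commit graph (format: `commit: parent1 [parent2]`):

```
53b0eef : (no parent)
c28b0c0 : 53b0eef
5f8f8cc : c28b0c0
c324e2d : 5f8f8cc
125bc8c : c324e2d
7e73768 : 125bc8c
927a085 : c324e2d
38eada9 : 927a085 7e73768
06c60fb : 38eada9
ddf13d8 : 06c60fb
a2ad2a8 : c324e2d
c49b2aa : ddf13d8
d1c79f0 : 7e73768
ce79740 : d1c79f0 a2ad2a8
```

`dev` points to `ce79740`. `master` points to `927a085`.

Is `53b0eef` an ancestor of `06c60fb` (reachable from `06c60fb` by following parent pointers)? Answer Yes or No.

Yes

Ancestors of 06c60fb (commits reachable by following parents): {06c60fb, 125bc8c, 38eada9, 53b0eef, 5f8f8cc, 7e73768, 927a085, c28b0c0, c324e2d}.
53b0eef is in that set, so it is an ancestor of 06c60fb.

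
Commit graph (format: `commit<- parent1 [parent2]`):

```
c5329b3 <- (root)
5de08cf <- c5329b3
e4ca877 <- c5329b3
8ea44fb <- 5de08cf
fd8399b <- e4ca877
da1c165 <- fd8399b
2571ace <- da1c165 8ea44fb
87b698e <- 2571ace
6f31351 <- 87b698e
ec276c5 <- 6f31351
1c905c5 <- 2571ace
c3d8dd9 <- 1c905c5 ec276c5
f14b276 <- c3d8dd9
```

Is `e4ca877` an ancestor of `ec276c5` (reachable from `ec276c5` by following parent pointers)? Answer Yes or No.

Ancestors of ec276c5 (commits reachable by following parents): {2571ace, 5de08cf, 6f31351, 87b698e, 8ea44fb, c5329b3, da1c165, e4ca877, ec276c5, fd8399b}.
e4ca877 is in that set, so it is an ancestor of ec276c5.

Yes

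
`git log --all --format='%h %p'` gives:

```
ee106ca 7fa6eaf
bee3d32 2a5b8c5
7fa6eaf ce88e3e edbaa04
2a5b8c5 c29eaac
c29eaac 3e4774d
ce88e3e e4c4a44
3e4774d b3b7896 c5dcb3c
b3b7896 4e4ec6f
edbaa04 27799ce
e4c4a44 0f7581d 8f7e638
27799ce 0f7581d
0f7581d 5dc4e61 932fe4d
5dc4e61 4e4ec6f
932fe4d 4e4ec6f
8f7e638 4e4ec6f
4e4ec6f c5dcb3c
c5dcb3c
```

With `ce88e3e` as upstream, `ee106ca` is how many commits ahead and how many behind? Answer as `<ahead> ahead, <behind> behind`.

4 ahead, 0 behind

Reachable from ee106ca: {0f7581d, 27799ce, 4e4ec6f, 5dc4e61, 7fa6eaf, 8f7e638, 932fe4d, c5dcb3c, ce88e3e, e4c4a44, edbaa04, ee106ca}.
Reachable from ce88e3e: {0f7581d, 4e4ec6f, 5dc4e61, 8f7e638, 932fe4d, c5dcb3c, ce88e3e, e4c4a44}.
Only in ee106ca's history (ahead): {27799ce, 7fa6eaf, edbaa04, ee106ca} — 4.
Only in ce88e3e's history (behind): {} — 0.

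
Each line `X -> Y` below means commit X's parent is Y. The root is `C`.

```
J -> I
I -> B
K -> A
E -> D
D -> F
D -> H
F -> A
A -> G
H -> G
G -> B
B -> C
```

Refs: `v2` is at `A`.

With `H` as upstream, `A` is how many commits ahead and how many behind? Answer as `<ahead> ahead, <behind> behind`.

Reachable from A: {A, B, C, G}.
Reachable from H: {B, C, G, H}.
Only in A's history (ahead): {A} — 1.
Only in H's history (behind): {H} — 1.

1 ahead, 1 behind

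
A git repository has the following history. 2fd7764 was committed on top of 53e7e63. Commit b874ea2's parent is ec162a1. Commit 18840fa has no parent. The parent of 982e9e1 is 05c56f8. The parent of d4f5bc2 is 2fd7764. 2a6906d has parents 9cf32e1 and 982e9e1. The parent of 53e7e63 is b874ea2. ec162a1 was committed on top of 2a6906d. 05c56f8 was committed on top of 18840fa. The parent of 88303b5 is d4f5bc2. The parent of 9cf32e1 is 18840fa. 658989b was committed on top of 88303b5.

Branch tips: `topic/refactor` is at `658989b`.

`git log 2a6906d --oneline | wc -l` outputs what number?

5

Walking parent pointers from 2a6906d: reachable set = {05c56f8, 18840fa, 2a6906d, 982e9e1, 9cf32e1}.
That is 5 commits.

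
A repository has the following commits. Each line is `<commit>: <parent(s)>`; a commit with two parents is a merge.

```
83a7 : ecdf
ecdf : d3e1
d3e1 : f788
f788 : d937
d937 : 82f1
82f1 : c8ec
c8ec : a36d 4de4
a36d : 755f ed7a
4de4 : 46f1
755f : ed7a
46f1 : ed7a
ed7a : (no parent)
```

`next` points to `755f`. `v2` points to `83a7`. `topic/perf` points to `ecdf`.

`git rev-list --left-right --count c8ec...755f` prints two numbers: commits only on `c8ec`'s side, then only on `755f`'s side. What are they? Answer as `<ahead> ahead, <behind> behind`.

Reachable from c8ec: {46f1, 4de4, 755f, a36d, c8ec, ed7a}.
Reachable from 755f: {755f, ed7a}.
Only in c8ec's history (ahead): {46f1, 4de4, a36d, c8ec} — 4.
Only in 755f's history (behind): {} — 0.

4 ahead, 0 behind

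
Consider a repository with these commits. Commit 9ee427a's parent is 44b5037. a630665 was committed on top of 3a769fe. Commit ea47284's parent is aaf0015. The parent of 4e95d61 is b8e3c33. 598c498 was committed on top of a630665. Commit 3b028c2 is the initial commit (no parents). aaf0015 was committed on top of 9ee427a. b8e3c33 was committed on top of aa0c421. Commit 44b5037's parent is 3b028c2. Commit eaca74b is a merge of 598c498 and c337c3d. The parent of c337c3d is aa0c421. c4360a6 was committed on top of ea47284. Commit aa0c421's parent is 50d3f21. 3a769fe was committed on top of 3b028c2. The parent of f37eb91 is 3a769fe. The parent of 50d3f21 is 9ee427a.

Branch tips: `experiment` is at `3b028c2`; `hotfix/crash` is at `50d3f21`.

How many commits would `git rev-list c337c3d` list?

Walking parent pointers from c337c3d: reachable set = {3b028c2, 44b5037, 50d3f21, 9ee427a, aa0c421, c337c3d}.
That is 6 commits.

6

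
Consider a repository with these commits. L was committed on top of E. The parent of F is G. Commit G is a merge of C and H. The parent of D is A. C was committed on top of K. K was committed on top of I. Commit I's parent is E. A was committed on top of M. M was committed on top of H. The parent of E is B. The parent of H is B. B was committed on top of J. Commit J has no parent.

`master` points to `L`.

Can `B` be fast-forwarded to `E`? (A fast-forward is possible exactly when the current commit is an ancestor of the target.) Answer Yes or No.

Yes

A fast-forward from B to E is possible iff B is an ancestor of E.
Ancestors of E: {B, E, J}.
B is among them, so fast-forward is possible.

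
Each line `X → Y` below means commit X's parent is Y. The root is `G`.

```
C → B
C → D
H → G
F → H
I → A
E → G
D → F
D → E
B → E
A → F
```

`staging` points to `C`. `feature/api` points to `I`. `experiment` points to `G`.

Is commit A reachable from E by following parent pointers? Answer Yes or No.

Ancestors of E: {E, G}.
A is not in that set, so it is not an ancestor of E.

No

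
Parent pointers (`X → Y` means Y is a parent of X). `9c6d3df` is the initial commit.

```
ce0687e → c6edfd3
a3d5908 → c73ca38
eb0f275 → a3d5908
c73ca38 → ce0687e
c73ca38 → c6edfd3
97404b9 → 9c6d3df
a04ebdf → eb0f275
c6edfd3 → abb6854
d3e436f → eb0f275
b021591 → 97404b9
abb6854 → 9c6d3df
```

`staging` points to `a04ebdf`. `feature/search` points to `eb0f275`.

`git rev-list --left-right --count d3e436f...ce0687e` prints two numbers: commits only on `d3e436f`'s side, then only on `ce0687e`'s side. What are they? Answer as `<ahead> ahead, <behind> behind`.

Reachable from d3e436f: {9c6d3df, a3d5908, abb6854, c6edfd3, c73ca38, ce0687e, d3e436f, eb0f275}.
Reachable from ce0687e: {9c6d3df, abb6854, c6edfd3, ce0687e}.
Only in d3e436f's history (ahead): {a3d5908, c73ca38, d3e436f, eb0f275} — 4.
Only in ce0687e's history (behind): {} — 0.

4 ahead, 0 behind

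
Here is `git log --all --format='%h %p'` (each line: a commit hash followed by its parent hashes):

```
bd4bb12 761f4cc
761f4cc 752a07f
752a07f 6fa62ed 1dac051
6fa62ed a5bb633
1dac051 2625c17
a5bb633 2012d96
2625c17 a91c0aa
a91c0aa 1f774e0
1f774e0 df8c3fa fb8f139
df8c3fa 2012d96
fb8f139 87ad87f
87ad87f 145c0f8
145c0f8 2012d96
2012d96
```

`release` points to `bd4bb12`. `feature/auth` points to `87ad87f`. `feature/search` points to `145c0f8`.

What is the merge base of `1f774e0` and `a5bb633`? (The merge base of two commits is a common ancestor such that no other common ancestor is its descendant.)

Ancestors of 1f774e0: {145c0f8, 1f774e0, 2012d96, 87ad87f, df8c3fa, fb8f139}.
Ancestors of a5bb633: {2012d96, a5bb633}.
Common ancestors: {2012d96}.
The only common ancestor is 2012d96, so it is the merge base.

2012d96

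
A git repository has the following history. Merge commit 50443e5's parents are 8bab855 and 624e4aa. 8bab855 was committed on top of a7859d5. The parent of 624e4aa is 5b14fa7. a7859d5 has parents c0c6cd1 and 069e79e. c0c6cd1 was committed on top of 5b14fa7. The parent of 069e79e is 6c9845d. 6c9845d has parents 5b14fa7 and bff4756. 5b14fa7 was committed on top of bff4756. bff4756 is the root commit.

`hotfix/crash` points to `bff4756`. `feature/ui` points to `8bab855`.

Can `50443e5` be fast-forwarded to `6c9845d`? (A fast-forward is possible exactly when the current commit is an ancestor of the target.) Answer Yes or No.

No

A fast-forward from 50443e5 to 6c9845d is possible iff 50443e5 is an ancestor of 6c9845d.
Ancestors of 6c9845d: {5b14fa7, 6c9845d, bff4756}.
50443e5 is not among them, so fast-forward is not possible.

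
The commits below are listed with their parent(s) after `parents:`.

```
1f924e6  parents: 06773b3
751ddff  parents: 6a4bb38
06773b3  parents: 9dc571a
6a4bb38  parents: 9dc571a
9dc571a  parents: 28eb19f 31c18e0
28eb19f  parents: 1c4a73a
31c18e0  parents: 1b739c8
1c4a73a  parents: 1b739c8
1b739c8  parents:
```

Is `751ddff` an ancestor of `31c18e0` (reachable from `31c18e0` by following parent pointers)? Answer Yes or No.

Ancestors of 31c18e0: {1b739c8, 31c18e0}.
751ddff is not in that set, so it is not an ancestor of 31c18e0.

No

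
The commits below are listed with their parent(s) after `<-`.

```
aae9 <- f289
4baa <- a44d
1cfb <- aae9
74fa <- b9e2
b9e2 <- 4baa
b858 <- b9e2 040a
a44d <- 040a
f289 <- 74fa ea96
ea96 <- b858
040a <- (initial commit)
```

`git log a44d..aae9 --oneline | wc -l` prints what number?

Reachable from aae9: {040a, 4baa, 74fa, a44d, aae9, b858, b9e2, ea96, f289}.
Reachable from a44d: {040a, a44d}.
In aae9's history but not a44d's: {4baa, 74fa, aae9, b858, b9e2, ea96, f289} — 7 commits.

7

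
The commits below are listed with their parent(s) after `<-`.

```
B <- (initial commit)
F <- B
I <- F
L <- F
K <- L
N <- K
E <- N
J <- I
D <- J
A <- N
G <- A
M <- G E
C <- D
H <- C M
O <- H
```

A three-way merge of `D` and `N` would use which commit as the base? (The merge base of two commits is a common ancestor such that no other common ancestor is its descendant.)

Ancestors of D: {B, D, F, I, J}.
Ancestors of N: {B, F, K, L, N}.
Common ancestors: {B, F}.
Among these, F is not an ancestor of any other common ancestor — it is the merge base.

F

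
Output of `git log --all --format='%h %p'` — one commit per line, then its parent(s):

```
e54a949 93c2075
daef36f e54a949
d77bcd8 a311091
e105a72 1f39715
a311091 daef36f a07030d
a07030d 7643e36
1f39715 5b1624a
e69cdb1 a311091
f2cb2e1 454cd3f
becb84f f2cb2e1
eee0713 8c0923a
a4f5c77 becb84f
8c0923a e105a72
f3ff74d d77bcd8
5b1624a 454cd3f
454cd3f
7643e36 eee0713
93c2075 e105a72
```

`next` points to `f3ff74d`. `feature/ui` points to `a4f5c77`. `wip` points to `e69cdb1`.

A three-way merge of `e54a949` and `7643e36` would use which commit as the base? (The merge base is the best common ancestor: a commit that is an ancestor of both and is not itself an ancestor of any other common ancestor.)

Ancestors of e54a949: {1f39715, 454cd3f, 5b1624a, 93c2075, e105a72, e54a949}.
Ancestors of 7643e36: {1f39715, 454cd3f, 5b1624a, 7643e36, 8c0923a, e105a72, eee0713}.
Common ancestors: {1f39715, 454cd3f, 5b1624a, e105a72}.
Among these, e105a72 is not an ancestor of any other common ancestor — it is the merge base.

e105a72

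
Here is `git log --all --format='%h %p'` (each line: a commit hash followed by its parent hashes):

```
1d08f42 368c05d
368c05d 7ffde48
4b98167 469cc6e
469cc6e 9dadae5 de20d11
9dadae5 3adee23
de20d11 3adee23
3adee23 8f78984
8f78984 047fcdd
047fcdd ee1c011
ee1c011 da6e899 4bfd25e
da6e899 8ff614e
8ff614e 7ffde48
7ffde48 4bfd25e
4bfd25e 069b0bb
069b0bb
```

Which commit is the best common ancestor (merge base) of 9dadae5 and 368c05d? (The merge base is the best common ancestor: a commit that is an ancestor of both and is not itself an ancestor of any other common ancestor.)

Ancestors of 9dadae5: {047fcdd, 069b0bb, 3adee23, 4bfd25e, 7ffde48, 8f78984, 8ff614e, 9dadae5, da6e899, ee1c011}.
Ancestors of 368c05d: {069b0bb, 368c05d, 4bfd25e, 7ffde48}.
Common ancestors: {069b0bb, 4bfd25e, 7ffde48}.
Among these, 7ffde48 is not an ancestor of any other common ancestor — it is the merge base.

7ffde48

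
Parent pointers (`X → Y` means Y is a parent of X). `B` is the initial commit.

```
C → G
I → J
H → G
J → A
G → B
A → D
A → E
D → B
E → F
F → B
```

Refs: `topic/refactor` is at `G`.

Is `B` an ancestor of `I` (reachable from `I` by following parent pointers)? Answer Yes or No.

Ancestors of I (commits reachable by following parents): {A, B, D, E, F, I, J}.
B is in that set, so it is an ancestor of I.

Yes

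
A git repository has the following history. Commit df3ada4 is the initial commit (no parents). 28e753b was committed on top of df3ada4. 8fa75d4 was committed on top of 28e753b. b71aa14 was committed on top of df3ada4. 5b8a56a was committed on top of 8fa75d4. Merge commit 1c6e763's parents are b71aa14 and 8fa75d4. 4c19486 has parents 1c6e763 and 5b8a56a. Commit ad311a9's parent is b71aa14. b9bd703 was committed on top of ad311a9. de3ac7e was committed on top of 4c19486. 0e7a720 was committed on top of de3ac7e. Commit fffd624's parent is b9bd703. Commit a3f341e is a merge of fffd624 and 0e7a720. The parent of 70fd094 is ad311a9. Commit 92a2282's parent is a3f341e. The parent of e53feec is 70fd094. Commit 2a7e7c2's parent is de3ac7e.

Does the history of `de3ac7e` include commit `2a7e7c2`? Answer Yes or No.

Ancestors of de3ac7e: {1c6e763, 28e753b, 4c19486, 5b8a56a, 8fa75d4, b71aa14, de3ac7e, df3ada4}.
2a7e7c2 is not in that set, so it is not an ancestor of de3ac7e.

No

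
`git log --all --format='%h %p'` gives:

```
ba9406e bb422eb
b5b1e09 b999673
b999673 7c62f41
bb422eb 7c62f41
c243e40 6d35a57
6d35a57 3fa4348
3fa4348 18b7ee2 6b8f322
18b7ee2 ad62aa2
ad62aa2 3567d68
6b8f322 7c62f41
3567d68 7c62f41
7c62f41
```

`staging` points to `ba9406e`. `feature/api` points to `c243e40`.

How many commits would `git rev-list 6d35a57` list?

7

Walking parent pointers from 6d35a57: reachable set = {18b7ee2, 3567d68, 3fa4348, 6b8f322, 6d35a57, 7c62f41, ad62aa2}.
That is 7 commits.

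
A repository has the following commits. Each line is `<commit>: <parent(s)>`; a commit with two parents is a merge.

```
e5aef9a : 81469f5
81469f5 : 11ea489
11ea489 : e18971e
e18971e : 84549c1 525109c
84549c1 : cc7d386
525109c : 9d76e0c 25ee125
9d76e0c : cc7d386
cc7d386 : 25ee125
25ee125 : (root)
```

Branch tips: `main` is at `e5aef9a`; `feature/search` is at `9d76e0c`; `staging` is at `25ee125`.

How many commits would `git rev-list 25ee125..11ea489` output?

Reachable from 11ea489: {11ea489, 25ee125, 525109c, 84549c1, 9d76e0c, cc7d386, e18971e}.
Reachable from 25ee125: {25ee125}.
In 11ea489's history but not 25ee125's: {11ea489, 525109c, 84549c1, 9d76e0c, cc7d386, e18971e} — 6 commits.

6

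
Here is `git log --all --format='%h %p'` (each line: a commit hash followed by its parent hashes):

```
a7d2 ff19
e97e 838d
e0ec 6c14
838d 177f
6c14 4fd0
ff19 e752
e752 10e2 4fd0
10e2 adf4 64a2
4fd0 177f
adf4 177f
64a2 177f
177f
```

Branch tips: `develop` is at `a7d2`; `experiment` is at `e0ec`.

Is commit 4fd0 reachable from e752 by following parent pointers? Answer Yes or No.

Ancestors of e752 (commits reachable by following parents): {10e2, 177f, 4fd0, 64a2, adf4, e752}.
4fd0 is in that set, so it is an ancestor of e752.

Yes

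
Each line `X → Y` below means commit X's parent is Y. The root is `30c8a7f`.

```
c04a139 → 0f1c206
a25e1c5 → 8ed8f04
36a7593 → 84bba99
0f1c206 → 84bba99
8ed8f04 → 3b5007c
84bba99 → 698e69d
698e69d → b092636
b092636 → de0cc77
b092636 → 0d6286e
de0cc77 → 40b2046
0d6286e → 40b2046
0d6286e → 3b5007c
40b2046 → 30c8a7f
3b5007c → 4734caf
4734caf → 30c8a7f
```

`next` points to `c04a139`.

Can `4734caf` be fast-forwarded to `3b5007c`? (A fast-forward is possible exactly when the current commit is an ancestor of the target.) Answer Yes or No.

Yes

A fast-forward from 4734caf to 3b5007c is possible iff 4734caf is an ancestor of 3b5007c.
Ancestors of 3b5007c: {30c8a7f, 3b5007c, 4734caf}.
4734caf is among them, so fast-forward is possible.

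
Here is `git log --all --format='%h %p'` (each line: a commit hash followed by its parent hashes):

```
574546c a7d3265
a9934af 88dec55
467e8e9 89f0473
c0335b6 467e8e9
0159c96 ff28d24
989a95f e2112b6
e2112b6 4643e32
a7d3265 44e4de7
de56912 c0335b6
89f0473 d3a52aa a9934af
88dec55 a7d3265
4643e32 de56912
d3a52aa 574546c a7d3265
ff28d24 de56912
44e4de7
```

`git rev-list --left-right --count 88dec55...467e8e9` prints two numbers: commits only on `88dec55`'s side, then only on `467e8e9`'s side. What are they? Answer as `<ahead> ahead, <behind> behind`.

Reachable from 88dec55: {44e4de7, 88dec55, a7d3265}.
Reachable from 467e8e9: {44e4de7, 467e8e9, 574546c, 88dec55, 89f0473, a7d3265, a9934af, d3a52aa}.
Only in 88dec55's history (ahead): {} — 0.
Only in 467e8e9's history (behind): {467e8e9, 574546c, 89f0473, a9934af, d3a52aa} — 5.

0 ahead, 5 behind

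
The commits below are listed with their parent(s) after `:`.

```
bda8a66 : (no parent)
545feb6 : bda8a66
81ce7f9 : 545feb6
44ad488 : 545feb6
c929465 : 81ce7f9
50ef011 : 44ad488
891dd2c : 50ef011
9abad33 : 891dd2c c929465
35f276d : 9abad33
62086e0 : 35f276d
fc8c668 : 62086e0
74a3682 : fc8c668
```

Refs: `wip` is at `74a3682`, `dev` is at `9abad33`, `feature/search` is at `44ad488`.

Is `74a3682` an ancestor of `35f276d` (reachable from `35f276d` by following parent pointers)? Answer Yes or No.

Ancestors of 35f276d: {35f276d, 44ad488, 50ef011, 545feb6, 81ce7f9, 891dd2c, 9abad33, bda8a66, c929465}.
74a3682 is not in that set, so it is not an ancestor of 35f276d.

No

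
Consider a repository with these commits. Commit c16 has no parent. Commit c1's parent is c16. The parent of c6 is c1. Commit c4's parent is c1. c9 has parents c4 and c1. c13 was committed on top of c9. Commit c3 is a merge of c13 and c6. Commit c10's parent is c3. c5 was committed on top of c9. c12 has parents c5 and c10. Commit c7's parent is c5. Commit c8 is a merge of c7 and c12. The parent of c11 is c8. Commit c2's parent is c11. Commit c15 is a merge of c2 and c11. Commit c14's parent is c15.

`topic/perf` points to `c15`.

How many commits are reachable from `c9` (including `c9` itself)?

Walking parent pointers from c9: reachable set = {c1, c16, c4, c9}.
That is 4 commits.

4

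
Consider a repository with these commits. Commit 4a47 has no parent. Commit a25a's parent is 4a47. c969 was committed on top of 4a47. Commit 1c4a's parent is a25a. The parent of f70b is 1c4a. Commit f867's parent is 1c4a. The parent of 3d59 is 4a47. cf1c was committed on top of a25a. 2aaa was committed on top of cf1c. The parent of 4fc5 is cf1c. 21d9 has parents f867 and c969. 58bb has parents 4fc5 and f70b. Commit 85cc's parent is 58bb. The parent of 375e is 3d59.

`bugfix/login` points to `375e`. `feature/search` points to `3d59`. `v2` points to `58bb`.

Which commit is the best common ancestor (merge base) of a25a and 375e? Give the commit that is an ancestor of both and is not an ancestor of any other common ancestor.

4a47

Ancestors of a25a: {4a47, a25a}.
Ancestors of 375e: {375e, 3d59, 4a47}.
Common ancestors: {4a47}.
The only common ancestor is 4a47, so it is the merge base.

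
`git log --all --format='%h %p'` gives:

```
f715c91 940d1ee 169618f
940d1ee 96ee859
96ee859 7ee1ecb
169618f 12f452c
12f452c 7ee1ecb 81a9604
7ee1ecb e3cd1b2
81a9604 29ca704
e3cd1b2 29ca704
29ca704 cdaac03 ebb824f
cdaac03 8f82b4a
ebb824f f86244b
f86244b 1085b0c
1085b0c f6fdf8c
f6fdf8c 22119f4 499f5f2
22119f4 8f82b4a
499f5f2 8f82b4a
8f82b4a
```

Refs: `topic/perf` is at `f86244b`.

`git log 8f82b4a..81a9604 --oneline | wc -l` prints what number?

Reachable from 81a9604: {1085b0c, 22119f4, 29ca704, 499f5f2, 81a9604, 8f82b4a, cdaac03, ebb824f, f6fdf8c, f86244b}.
Reachable from 8f82b4a: {8f82b4a}.
In 81a9604's history but not 8f82b4a's: {1085b0c, 22119f4, 29ca704, 499f5f2, 81a9604, cdaac03, ebb824f, f6fdf8c, f86244b} — 9 commits.

9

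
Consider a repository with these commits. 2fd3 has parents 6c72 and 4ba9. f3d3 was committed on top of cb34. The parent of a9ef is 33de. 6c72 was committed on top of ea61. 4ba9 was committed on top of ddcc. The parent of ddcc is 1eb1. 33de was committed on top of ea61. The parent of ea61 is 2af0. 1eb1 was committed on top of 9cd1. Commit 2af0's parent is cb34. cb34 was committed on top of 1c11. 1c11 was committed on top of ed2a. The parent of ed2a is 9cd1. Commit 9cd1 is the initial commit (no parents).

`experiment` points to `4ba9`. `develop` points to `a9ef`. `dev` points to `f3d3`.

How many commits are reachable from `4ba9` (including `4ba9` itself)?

4

Walking parent pointers from 4ba9: reachable set = {1eb1, 4ba9, 9cd1, ddcc}.
That is 4 commits.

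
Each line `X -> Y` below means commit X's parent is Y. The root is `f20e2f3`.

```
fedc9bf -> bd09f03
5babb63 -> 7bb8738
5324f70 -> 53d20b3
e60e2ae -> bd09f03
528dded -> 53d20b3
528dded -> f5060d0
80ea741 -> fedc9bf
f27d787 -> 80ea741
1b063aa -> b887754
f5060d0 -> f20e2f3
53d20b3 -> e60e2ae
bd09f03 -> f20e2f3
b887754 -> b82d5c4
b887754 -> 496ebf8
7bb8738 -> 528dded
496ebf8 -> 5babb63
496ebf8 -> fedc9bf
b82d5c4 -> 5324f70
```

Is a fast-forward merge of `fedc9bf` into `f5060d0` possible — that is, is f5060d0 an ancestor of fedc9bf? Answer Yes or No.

A fast-forward from f5060d0 to fedc9bf is possible iff f5060d0 is an ancestor of fedc9bf.
Ancestors of fedc9bf: {bd09f03, f20e2f3, fedc9bf}.
f5060d0 is not among them, so fast-forward is not possible.

No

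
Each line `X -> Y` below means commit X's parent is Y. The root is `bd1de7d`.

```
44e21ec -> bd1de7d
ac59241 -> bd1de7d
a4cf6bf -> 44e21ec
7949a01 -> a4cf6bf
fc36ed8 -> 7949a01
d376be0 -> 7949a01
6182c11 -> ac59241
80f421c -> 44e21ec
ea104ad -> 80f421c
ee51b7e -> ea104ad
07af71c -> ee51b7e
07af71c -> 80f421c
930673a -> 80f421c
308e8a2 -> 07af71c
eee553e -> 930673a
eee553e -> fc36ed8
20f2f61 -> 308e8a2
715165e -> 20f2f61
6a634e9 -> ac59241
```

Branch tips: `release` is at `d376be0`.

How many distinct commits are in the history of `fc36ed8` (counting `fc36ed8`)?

5

Walking parent pointers from fc36ed8: reachable set = {44e21ec, 7949a01, a4cf6bf, bd1de7d, fc36ed8}.
That is 5 commits.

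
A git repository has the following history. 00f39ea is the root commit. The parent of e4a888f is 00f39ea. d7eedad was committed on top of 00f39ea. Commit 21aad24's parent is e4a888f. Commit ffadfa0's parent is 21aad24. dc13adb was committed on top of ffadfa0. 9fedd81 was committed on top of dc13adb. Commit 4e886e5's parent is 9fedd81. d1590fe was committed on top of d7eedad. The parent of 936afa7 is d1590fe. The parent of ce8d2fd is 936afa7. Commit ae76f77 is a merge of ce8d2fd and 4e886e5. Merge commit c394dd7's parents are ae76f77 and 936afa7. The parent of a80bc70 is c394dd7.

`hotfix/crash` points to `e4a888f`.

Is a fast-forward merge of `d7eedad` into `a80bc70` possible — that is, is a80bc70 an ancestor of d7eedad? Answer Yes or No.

No

A fast-forward from a80bc70 to d7eedad is possible iff a80bc70 is an ancestor of d7eedad.
Ancestors of d7eedad: {00f39ea, d7eedad}.
a80bc70 is not among them, so fast-forward is not possible.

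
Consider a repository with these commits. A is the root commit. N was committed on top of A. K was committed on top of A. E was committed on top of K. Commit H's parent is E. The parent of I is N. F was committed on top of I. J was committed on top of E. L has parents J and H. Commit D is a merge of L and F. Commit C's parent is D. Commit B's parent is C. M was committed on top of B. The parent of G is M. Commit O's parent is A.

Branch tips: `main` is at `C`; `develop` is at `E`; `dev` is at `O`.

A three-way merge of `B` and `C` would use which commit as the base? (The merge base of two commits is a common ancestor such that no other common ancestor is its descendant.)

C

Ancestors of B: {A, B, C, D, E, F, H, I, J, K, L, N}.
Ancestors of C: {A, C, D, E, F, H, I, J, K, L, N}.
Common ancestors: {A, C, D, E, F, H, I, J, K, L, N}.
Among these, C is not an ancestor of any other common ancestor — it is the merge base.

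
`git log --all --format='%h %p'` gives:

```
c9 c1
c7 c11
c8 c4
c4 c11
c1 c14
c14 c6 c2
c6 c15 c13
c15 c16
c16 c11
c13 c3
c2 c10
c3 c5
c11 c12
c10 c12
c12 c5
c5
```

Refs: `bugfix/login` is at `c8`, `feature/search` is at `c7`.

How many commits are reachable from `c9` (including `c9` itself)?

13

Walking parent pointers from c9: reachable set = {c1, c10, c11, c12, c13, c14, c15, c16, c2, c3, c5, c6, c9}.
That is 13 commits.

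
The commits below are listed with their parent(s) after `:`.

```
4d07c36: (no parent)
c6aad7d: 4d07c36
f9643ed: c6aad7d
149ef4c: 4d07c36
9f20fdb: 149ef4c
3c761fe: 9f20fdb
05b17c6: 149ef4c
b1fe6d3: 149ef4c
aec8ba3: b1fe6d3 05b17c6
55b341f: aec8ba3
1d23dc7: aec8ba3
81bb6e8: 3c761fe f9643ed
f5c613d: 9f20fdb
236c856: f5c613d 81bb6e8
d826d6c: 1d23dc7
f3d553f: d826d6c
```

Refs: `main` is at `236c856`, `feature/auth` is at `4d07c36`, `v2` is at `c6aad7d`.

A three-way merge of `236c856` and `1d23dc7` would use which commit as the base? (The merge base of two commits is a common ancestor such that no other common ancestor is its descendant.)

Ancestors of 236c856: {149ef4c, 236c856, 3c761fe, 4d07c36, 81bb6e8, 9f20fdb, c6aad7d, f5c613d, f9643ed}.
Ancestors of 1d23dc7: {05b17c6, 149ef4c, 1d23dc7, 4d07c36, aec8ba3, b1fe6d3}.
Common ancestors: {149ef4c, 4d07c36}.
Among these, 149ef4c is not an ancestor of any other common ancestor — it is the merge base.

149ef4c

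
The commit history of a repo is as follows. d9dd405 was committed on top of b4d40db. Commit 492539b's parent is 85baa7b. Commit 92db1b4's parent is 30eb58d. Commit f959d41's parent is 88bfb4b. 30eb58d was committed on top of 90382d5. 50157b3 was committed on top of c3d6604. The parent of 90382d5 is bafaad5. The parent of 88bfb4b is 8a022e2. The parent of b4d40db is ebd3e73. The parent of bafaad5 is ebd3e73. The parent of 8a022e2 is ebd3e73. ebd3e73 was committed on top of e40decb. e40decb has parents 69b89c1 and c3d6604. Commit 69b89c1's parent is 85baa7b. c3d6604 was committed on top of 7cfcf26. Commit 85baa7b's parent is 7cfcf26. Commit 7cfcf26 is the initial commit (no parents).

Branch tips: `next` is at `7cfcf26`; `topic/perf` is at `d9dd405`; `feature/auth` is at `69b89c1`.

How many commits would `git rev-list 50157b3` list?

3

Walking parent pointers from 50157b3: reachable set = {50157b3, 7cfcf26, c3d6604}.
That is 3 commits.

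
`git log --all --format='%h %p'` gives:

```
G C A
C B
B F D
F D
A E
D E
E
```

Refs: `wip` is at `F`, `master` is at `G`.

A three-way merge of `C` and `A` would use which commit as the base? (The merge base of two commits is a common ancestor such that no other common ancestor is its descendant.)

Ancestors of C: {B, C, D, E, F}.
Ancestors of A: {A, E}.
Common ancestors: {E}.
The only common ancestor is E, so it is the merge base.

E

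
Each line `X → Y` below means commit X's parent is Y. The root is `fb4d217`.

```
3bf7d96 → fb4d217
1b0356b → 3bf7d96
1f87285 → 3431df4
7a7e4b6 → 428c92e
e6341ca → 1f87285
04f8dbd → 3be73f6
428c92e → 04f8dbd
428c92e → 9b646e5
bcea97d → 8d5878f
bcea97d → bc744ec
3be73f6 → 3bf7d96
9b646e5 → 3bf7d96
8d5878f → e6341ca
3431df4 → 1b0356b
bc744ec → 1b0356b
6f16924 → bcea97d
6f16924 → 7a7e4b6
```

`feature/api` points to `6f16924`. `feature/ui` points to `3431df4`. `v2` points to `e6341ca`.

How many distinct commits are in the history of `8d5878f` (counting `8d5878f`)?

7

Walking parent pointers from 8d5878f: reachable set = {1b0356b, 1f87285, 3431df4, 3bf7d96, 8d5878f, e6341ca, fb4d217}.
That is 7 commits.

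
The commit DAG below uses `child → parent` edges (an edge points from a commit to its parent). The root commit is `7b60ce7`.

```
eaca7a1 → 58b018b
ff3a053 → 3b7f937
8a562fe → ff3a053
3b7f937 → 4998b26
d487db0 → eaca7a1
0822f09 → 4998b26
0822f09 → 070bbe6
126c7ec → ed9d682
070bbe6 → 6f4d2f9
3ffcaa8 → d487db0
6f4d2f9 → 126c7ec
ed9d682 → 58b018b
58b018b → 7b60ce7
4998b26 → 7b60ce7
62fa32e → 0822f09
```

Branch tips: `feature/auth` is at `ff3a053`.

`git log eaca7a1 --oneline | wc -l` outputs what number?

3

Walking parent pointers from eaca7a1: reachable set = {58b018b, 7b60ce7, eaca7a1}.
That is 3 commits.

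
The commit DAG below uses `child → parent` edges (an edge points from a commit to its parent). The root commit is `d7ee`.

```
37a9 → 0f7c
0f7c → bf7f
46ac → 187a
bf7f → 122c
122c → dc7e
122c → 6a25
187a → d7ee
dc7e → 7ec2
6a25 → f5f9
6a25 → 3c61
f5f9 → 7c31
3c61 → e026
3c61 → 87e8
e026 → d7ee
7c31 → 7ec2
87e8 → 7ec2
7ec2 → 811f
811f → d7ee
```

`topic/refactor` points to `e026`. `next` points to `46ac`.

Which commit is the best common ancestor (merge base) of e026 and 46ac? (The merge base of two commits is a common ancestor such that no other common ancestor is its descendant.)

d7ee

Ancestors of e026: {d7ee, e026}.
Ancestors of 46ac: {187a, 46ac, d7ee}.
Common ancestors: {d7ee}.
The only common ancestor is d7ee, so it is the merge base.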